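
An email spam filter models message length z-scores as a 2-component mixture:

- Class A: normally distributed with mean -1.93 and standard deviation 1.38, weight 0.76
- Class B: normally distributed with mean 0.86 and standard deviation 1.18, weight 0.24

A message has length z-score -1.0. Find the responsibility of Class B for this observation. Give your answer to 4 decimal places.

By Bayes' theorem, P(k | x) = π_k f_k(x) / Σ_j π_j f_j(x).
Component likelihoods at x = -1.0:
  L_A = (1/(1.38·√(2π)))·exp(−(-1.0−-1.93)²/(2·1.38²)) = 0.289089·exp(-0.22708) = 0.230362
  L_B = (1/(1.18·√(2π)))·exp(−(-1.0−0.86)²/(2·1.18²)) = 0.338087·exp(-1.24232) = 0.0976107
Multiply by the mixture weights:
  π_A·L_A = 0.76 × 0.230362 = 0.175075
  π_B·L_B = 0.24 × 0.0976107 = 0.0234266
Denominator: 0.175075 + 0.0234266 = 0.198502
So the posterior for Class B is 0.0234266 / 0.198502 ≈ 0.1180.

0.1180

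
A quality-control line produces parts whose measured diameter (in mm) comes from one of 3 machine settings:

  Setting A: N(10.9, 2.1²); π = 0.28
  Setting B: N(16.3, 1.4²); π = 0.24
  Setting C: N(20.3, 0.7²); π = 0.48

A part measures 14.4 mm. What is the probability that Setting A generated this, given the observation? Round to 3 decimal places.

0.328

P(component k | x) = π_k·f_k(x) / marginal(x), where marginal(x) = Σ_j π_j·f_j(x).
Component likelihoods at x = 14.4 mm:
  p_A = 0.0473701
  p_B = 0.113457
  p_C = 2.13548e-16
Multiply by the mixture weights:
  π_A·p_A = 0.28 × 0.0473701 = 0.0132636
  π_B·p_B = 0.24 × 0.113457 = 0.0272297
  π_C·p_C = 0.48 × 2.13548e-16 = 1.02503e-16
Marginal: 0.0132636 + 0.0272297 + 1.02503e-16 = 0.0404934
P(Setting A | the observation) = 0.0132636 / 0.0404934 ≈ 0.328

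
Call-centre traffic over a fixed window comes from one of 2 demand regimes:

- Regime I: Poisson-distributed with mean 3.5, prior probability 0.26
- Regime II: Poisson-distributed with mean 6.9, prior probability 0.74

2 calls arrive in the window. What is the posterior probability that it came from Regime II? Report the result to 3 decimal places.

0.270

By Bayes' theorem, P(k | x) = w_k f_k(x) / Σ_j w_j f_j(x).
Component likelihoods at x = 2 calls:
  L_I = 0.184959
  L_II = 0.0239903
Weight by the priors:
  w_I·L_I = 0.26 × 0.184959 = 0.0480893
  w_II·L_II = 0.74 × 0.0239903 = 0.0177528
Marginal: 0.0480893 + 0.0177528 = 0.0658422
P(Regime II | x) ≈ 0.270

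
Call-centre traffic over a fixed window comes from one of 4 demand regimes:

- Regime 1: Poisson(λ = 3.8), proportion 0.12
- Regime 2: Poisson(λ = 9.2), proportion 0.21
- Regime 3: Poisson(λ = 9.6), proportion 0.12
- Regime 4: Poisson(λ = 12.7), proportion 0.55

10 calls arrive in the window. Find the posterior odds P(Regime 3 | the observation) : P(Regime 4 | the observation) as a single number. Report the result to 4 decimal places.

0.2950

Since P(k|x) ∝ w_k f_k(x), the posterior odds are w_i f_i(x) / (w_j f_j(x)).
Poisson probabilities:
  p_1 = 0.00387038
  p_2 = 0.12095
  p_3 = 0.124086
  p_4 = 0.0917771
Odds = (0.12/0.55) × (0.124086/0.0917771) = 0.218182 × 1.35204 ≈ 0.2950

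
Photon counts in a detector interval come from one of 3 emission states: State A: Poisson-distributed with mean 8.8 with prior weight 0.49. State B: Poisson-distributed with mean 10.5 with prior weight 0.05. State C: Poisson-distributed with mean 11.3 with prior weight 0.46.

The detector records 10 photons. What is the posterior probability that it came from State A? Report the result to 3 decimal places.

0.488

By Bayes' theorem, P(k | x) = π_k f_k(x) / Σ_j π_j f_j(x).
Evaluate each component's likelihood at the observed value:
  p_A = 0.115684
  p_B = 0.123606
  p_C = 0.115743
Prior × likelihood for each component:
  π_A·p_A = 0.49 × 0.115684 = 0.056685
  π_B·p_B = 0.05 × 0.123606 = 0.00618028
  π_C·p_C = 0.46 × 0.115743 = 0.0532417
Sum: 0.056685 + 0.00618028 + 0.0532417 = 0.116107
Responsibility of State A: 0.056685 / 0.116107 ≈ 0.488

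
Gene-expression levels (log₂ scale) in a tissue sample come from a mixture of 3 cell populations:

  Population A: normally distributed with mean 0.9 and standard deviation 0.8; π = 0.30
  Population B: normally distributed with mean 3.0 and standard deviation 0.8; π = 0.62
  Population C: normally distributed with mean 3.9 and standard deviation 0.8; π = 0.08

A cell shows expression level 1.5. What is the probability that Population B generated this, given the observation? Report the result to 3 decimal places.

0.320

Apply Bayes' rule: the posterior for each component is proportional to its prior times its likelihood at x.
Normal densities:
  f_A = (1/(0.8·√(2π)))·exp(−(1.5−0.9)²/(2·0.8²)) = 0.498678·exp(-0.28125) = 0.376422
  f_B = (1/(0.8·√(2π)))·exp(−(1.5−3.0)²/(2·0.8²)) = 0.498678·exp(-1.75781) = 0.0859828
  f_C = (1/(0.8·√(2π)))·exp(−(1.5−3.9)²/(2·0.8²)) = 0.498678·exp(-4.50000) = 0.00553981
Prior × likelihood for each component:
  w_A·f_A = 0.30 × 0.376422 = 0.112927
  w_B·f_B = 0.62 × 0.0859828 = 0.0533094
  w_C·f_C = 0.08 × 0.00553981 = 0.000443185
Normaliser: 0.112927 + 0.0533094 + 0.000443185 = 0.166679
So the posterior for Population B is 0.0533094 / 0.166679 ≈ 0.320.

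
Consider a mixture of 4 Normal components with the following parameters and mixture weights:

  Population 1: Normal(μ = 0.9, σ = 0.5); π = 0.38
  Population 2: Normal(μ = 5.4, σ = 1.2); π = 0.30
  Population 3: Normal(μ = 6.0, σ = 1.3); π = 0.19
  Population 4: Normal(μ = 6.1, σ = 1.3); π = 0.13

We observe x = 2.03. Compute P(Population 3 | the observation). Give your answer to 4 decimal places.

Posterior ∝ prior × likelihood, so P(k | x) ∝ π_k f_k(x); normalise over all components.
Component likelihoods at x = 2.03:
  L_1 = (1/(0.5·√(2π)))·exp(−(2.03−0.9)²/(2·0.5²)) = 0.797885·exp(-2.55380) = 0.0620639
  L_2 = (1/(1.2·√(2π)))·exp(−(2.03−5.4)²/(2·1.2²)) = 0.332452·exp(-3.94337) = 0.00644386
  L_3 = (1/(1.3·√(2π)))·exp(−(2.03−6.0)²/(2·1.3²)) = 0.306879·exp(-4.66299) = 0.00289639
  L_4 = (1/(1.3·√(2π)))·exp(−(2.03−6.1)²/(2·1.3²)) = 0.306879·exp(-4.90086) = 0.00228324
Weight by the priors:
  π_1·L_1 = 0.38 × 0.0620639 = 0.0235843
  π_2·L_2 = 0.30 × 0.00644386 = 0.00193316
  π_3·L_3 = 0.19 × 0.00289639 = 0.000550314
  π_4·L_4 = 0.13 × 0.00228324 = 0.000296821
Marginal: 0.0235843 + 0.00193316 + 0.000550314 + 0.000296821 = 0.0263646
Responsibility of Population 3: 0.000550314 / 0.0263646 ≈ 0.0209

0.0209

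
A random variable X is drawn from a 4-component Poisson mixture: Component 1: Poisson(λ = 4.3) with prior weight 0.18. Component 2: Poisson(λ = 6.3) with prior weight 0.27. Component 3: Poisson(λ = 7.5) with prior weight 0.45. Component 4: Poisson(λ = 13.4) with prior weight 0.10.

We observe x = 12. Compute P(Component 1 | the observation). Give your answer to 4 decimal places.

The responsibility of component k is w_k f_k(x) divided by Σ_j w_j f_j(x).
Evaluate each component's likelihood at the observed value:
  f_1 = e^(−4.3)·4.3^12/12! = 0.00113193
  f_2 = e^(−6.3)·6.3^12/12! = 0.0149863
  f_3 = e^(−7.5)·7.5^12/12! = 0.0365754
  f_4 = e^(−13.4)·13.4^12/12! = 0.106017
Unnormalised posteriors:
  w_1·f_1 = 0.18 × 0.00113193 = 0.000203747
  w_2·f_2 = 0.27 × 0.0149863 = 0.0040463
  w_3·f_3 = 0.45 × 0.0365754 = 0.0164589
  w_4·f_4 = 0.10 × 0.106017 = 0.0106017
Normaliser: 0.000203747 + 0.0040463 + 0.0164589 + 0.0106017 = 0.0313107
Responsibility of Component 1: 0.000203747 / 0.0313107 ≈ 0.0065

0.0065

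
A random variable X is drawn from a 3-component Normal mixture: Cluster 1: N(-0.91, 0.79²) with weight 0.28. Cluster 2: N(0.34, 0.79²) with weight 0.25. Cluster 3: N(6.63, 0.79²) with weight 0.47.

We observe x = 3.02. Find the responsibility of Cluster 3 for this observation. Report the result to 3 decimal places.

0.017

By Bayes' theorem, P(k | x) = π_k f_k(x) / Σ_j π_j f_j(x).
Normal densities:
  p_1 = (1/(0.79·√(2π)))·exp(−(3.02−-0.91)²/(2·0.79²)) = 0.504990·exp(-12.37374) = 2.13519e-06
  p_2 = (1/(0.79·√(2π)))·exp(−(3.02−0.34)²/(2·0.79²)) = 0.504990·exp(-5.75421) = 0.00160053
  p_3 = (1/(0.79·√(2π)))·exp(−(3.02−6.63)²/(2·0.79²)) = 0.504990·exp(-10.44071) = 1.4755e-05
Unnormalised posteriors:
  π_1·p_1 = 0.28 × 2.13519e-06 = 5.97854e-07
  π_2·p_2 = 0.25 × 0.00160053 = 0.000400132
  π_3·p_3 = 0.47 × 1.4755e-05 = 6.93483e-06
Marginal: 5.97854e-07 + 0.000400132 + 6.93483e-06 = 0.000407664
P(Cluster 3 | 3.02) = 6.93483e-06 / 0.000407664 ≈ 0.017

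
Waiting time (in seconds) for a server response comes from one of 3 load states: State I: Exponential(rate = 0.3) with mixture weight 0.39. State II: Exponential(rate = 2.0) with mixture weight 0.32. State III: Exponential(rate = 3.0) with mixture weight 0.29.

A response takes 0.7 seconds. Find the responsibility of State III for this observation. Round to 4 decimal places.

0.2966

Posterior ∝ prior × likelihood, so P(k | x) ∝ P(Z=k) f_k(x); normalise over all components.
Exponential densities:
  L_I = 0.243175
  L_II = 0.493194
  L_III = 0.367369
Unnormalised posteriors:
  P(Z=I)·L_I = 0.39 × 0.243175 = 0.0948384
  P(Z=II)·L_II = 0.32 × 0.493194 = 0.157822
  P(Z=III)·L_III = 0.29 × 0.367369 = 0.106537
Evidence: 0.0948384 + 0.157822 + 0.106537 = 0.359198
Responsibility of State III: 0.106537 / 0.359198 ≈ 0.2966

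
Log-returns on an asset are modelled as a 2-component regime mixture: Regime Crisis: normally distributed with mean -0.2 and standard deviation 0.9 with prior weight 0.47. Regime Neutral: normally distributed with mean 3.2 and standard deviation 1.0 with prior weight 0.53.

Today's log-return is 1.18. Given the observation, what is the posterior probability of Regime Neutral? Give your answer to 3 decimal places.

The responsibility of component k is P(Z=k) f_k(x) divided by Σ_j P(Z=j) f_j(x).
Evaluate each component's likelihood at the observed value:
  f_Crisis = 0.136814
  f_Neutral = 0.0518636
Prior × likelihood for each component:
  P(Z=Crisis)·f_Crisis = 0.47 × 0.136814 = 0.0643025
  P(Z=Neutral)·f_Neutral = 0.53 × 0.0518636 = 0.0274877
Sum: 0.0643025 + 0.0274877 = 0.0917902
P(Regime Neutral | the observation) ≈ 0.299

0.299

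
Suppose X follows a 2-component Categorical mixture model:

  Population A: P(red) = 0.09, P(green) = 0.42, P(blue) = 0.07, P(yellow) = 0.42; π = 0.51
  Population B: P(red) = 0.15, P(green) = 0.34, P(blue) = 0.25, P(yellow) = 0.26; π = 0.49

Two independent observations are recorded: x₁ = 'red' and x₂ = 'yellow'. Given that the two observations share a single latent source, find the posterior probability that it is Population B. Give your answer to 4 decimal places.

By Bayes' theorem, P(k | x) = w_k f_k(x) / Σ_j w_j f_j(x).
Since both observations come from the same component, the likelihood for component k is f_k(x₁)·f_k(x₂).
  L_A = [0.09] × [0.42] = 0.0378
  L_B = [0.15] × [0.26] = 0.039
Multiply by the mixture weights:
  w_A·L_A = 0.51 × 0.0378 = 0.019278
  w_B·L_B = 0.49 × 0.039 = 0.01911
Denominator: 0.019278 + 0.01911 = 0.038388
So the posterior for Population B is 0.01911 / 0.038388 ≈ 0.4978.

0.4978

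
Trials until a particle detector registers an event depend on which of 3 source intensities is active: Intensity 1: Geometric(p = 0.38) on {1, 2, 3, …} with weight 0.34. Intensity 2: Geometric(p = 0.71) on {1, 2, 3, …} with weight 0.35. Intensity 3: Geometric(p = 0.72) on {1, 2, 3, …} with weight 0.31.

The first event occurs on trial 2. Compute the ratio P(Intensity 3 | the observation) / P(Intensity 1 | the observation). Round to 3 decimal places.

0.780

Since P(k|x) ∝ w_k f_k(x), the posterior odds are w_i f_i(x) / (w_j f_j(x)).
Geometric probabilities:
  f_1 = 0.2356
  f_2 = 0.2059
  f_3 = 0.2016
Odds = (0.31/0.34) × (0.2016/0.2356) = 0.911765 × 0.855688 ≈ 0.780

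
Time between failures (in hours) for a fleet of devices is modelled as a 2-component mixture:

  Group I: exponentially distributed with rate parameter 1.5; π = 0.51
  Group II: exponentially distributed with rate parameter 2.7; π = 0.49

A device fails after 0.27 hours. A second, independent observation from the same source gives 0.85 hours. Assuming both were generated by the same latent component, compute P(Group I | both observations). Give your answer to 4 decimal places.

0.5519

By Bayes' theorem, P(k | x) = π_k f_k(x) / Σ_j π_j f_j(x).
Since both observations come from the same component, the likelihood for component k is f_k(x₁)·f_k(x₂).
  p_I = [1.5·e^(−1.5·0.27) = 1.5·e^(−0.4050) = 1.00047] × [0.419146] = 0.419341
  p_II = [2.7·e^(−2.7·0.27) = 2.7·e^(−0.7290) = 1.30246] × [0.272056] = 0.354341
Multiply by the mixture weights:
  π_I·p_I = 0.51 × 0.419341 = 0.213864
  π_II·p_II = 0.49 × 0.354341 = 0.173627
Marginal: 0.213864 + 0.173627 = 0.387491
So the posterior for Group I is 0.213864 / 0.387491 ≈ 0.5519.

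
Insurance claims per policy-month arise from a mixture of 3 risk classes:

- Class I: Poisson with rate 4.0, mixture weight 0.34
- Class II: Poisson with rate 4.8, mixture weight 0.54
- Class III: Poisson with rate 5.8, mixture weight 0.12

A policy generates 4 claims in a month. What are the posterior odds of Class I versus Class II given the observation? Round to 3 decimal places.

0.676

Since P(k|x) ∝ w_k f_k(x), the posterior odds are w_i f_i(x) / (w_j f_j(x)).
Evaluate each component's likelihood at the observed value:
  p_I = e^(−4.0)·4.0^4/4! = 0.195367
  p_II = e^(−4.8)·4.8^4/4! = 0.182029
  p_III = e^(−5.8)·5.8^4/4! = 0.142755
Odds = (0.34/0.54) × (0.195367/0.182029) = 0.62963 × 1.07327 ≈ 0.676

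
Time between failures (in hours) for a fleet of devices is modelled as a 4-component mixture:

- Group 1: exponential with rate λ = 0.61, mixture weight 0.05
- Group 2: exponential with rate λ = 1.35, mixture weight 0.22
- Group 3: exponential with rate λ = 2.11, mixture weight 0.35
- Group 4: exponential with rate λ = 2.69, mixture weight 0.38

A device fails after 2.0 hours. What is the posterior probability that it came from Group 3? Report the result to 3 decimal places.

0.244

Apply Bayes' rule: the posterior for each component is proportional to its prior times its likelihood at x.
Evaluate each component's likelihood at the observed value:
  L_1 = 0.61·e^(−0.61·2.0) = 0.61·e^(−1.2200) = 0.18009
  L_2 = 1.35·e^(−1.35·2.0) = 1.35·e^(−2.7000) = 0.0907274
  L_3 = 2.11·e^(−2.11·2.0) = 2.11·e^(−4.2200) = 0.0310141
  L_4 = 2.69·e^(−2.69·2.0) = 2.69·e^(−5.3800) = 0.012395
Unnormalised posteriors:
  π_1·L_1 = 0.05 × 0.18009 = 0.00900452
  π_2·L_2 = 0.22 × 0.0907274 = 0.01996
  π_3·L_3 = 0.35 × 0.0310141 = 0.0108549
  π_4·L_4 = 0.38 × 0.012395 = 0.00471012
Normaliser: 0.00900452 + 0.01996 + 0.0108549 + 0.00471012 = 0.0445296
P(Group 3 | 2.0 hours) ≈ 0.244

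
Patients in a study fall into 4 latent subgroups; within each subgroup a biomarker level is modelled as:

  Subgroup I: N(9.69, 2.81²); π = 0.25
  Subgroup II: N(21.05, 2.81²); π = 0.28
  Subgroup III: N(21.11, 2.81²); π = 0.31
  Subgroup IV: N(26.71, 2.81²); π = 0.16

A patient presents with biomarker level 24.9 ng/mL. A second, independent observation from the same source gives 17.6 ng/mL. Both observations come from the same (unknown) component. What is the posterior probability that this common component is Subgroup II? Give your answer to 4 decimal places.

By Bayes' theorem, P(k | x) = w_k f_k(x) / Σ_j w_j f_j(x).
Since both observations come from the same component, the likelihood for component k is f_k(x₁)·f_k(x₂).
  f_I = [(1/(2.81·√(2π)))·exp(−(24.9−9.69)²/(2·2.81²)) = 0.141972·exp(-14.64926) = 6.1675e-08] × [0.00270113] = 1.66592e-10
  f_II = [(1/(2.81·√(2π)))·exp(−(24.9−21.05)²/(2·2.81²)) = 0.141972·exp(-0.93860) = 0.0555363] × [0.0668157] = 0.00371069
  f_III = [(1/(2.81·√(2π)))·exp(−(24.9−21.11)²/(2·2.81²)) = 0.141972·exp(-0.90957) = 0.0571719] × [0.065072] = 0.00372029
  f_IV = [(1/(2.81·√(2π)))·exp(−(24.9−26.71)²/(2·2.81²)) = 0.141972·exp(-0.20745) = 0.115374] × [0.000741095] = 8.55033e-05
Unnormalised posteriors:
  w_I·f_I = 0.25 × 1.66592e-10 = 4.16481e-11
  w_II·f_II = 0.28 × 0.00371069 = 0.00103899
  w_III·f_III = 0.31 × 0.00372029 = 0.00115329
  w_IV·f_IV = 0.16 × 8.55033e-05 = 1.36805e-05
Marginal: 4.16481e-11 + 0.00103899 + 0.00115329 + 1.36805e-05 = 0.00220596
P(Subgroup II | x₁,x₂) ≈ 0.4710

0.4710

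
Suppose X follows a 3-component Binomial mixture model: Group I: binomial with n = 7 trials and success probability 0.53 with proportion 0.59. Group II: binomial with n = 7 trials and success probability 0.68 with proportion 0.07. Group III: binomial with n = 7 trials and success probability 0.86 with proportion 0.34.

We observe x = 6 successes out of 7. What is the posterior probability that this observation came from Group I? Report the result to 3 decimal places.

P(component k | x) = π_k·f_k(x) / marginal(x), where marginal(x) = Σ_j π_j·f_j(x).
Component likelihoods at x = 6 successes out of 7:
  f_I = C(7,6)·0.53^6·0.47^1 = 7·0.0221644·0.47 = 0.0729207
  f_II = C(7,6)·0.68^6·0.32^1 = 7·0.0988675·0.32 = 0.221463
  f_III = C(7,6)·0.86^6·0.14^1 = 7·0.404567·0.14 = 0.396476
Prior × likelihood for each component:
  π_I·f_I = 0.59 × 0.0729207 = 0.0430232
  π_II·f_II = 0.07 × 0.221463 = 0.0155024
  π_III·f_III = 0.34 × 0.396476 = 0.134802
Normaliser: 0.0430232 + 0.0155024 + 0.134802 = 0.193327
Responsibility of Group I: 0.0430232 / 0.193327 ≈ 0.223

0.223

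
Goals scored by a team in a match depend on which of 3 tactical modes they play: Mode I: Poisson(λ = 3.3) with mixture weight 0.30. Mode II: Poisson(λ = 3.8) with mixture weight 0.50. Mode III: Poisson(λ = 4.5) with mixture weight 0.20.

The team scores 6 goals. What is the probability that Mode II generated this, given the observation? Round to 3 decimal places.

0.507

P(component k | x) = π_k·f_k(x) / marginal(x), where marginal(x) = Σ_j π_j·f_j(x).
Evaluate each component's likelihood at the observed value:
  p_I = e^(−3.3)·3.3^6/6! = 0.0661575
  p_II = e^(−3.8)·3.8^6/6! = 0.0935513
  p_III = e^(−4.5)·4.5^6/6! = 0.12812
Multiply by the mixture weights:
  π_I·p_I = 0.30 × 0.0661575 = 0.0198473
  π_II·p_II = 0.50 × 0.0935513 = 0.0467757
  π_III·p_III = 0.20 × 0.12812 = 0.025624
Denominator: 0.0198473 + 0.0467757 + 0.025624 = 0.092247
P(Mode II | 6 goals) = 0.0467757 / 0.092247 ≈ 0.507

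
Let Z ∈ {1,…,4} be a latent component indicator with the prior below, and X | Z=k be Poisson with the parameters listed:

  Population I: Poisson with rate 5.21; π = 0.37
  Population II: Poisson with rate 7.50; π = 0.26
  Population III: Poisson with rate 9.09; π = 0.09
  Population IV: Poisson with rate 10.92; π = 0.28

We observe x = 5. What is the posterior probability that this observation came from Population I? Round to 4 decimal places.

0.6163

Posterior ∝ prior × likelihood, so P(k | x) ∝ w_k f_k(x); normalise over all components.
Poisson probabilities:
  L_I = e^(−5.21)·5.21^5/5! = 0.174716
  L_II = e^(−7.50)·7.50^5/5! = 0.109375
  L_III = e^(−9.09)·9.09^5/5! = 0.0583313
  L_IV = e^(−10.92)·10.92^5/5! = 0.0234119
Prior × likelihood for each component:
  w_I·L_I = 0.37 × 0.174716 = 0.064645
  w_II·L_II = 0.26 × 0.109375 = 0.0284374
  w_III·L_III = 0.09 × 0.0583313 = 0.00524981
  w_IV·L_IV = 0.28 × 0.0234119 = 0.00655533
Sum: 0.064645 + 0.0284374 + 0.00524981 + 0.00655533 = 0.104888
P(Population I | the observation) = 0.064645 / 0.104888 ≈ 0.6163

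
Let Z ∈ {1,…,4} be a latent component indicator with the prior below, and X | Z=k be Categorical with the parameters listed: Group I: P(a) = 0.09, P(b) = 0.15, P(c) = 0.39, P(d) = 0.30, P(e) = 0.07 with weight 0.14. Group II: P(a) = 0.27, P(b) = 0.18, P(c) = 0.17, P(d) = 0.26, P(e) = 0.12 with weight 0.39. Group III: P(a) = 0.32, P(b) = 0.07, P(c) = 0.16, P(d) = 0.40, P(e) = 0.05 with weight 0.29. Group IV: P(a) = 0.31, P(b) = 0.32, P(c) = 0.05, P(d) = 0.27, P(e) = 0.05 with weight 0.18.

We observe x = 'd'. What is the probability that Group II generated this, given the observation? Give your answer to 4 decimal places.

P(component k | x) = π_k·f_k(x) / marginal(x), where marginal(x) = Σ_j π_j·f_j(x).
Evaluate each component's likelihood at the observed value:
  L_I = 0.3
  L_II = 0.26
  L_III = 0.4
  L_IV = 0.27
Unnormalised posteriors:
  π_I·L_I = 0.14 × 0.3 = 0.042
  π_II·L_II = 0.39 × 0.26 = 0.1014
  π_III·L_III = 0.29 × 0.4 = 0.116
  π_IV·L_IV = 0.18 × 0.27 = 0.0486
Denominator: 0.042 + 0.1014 + 0.116 + 0.0486 = 0.308
P(Group II | x) = 0.1014 / 0.308 ≈ 0.3292

0.3292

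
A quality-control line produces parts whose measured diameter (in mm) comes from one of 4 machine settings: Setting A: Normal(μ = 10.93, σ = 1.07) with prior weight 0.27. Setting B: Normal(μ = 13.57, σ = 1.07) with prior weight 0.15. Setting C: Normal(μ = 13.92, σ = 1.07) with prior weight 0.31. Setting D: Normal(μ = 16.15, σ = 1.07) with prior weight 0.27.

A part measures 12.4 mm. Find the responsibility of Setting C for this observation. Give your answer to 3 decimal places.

0.375

Apply Bayes' rule: the posterior for each component is proportional to its prior times its likelihood at x.
Component likelihoods at x = 12.4 mm:
  L_A = 0.145104
  L_B = 0.205066
  L_C = 0.135933
  L_D = 0.000802352
Weight by the priors:
  P(Z=A)·L_A = 0.27 × 0.145104 = 0.0391781
  P(Z=B)·L_B = 0.15 × 0.205066 = 0.0307599
  P(Z=C)·L_C = 0.31 × 0.135933 = 0.0421392
  P(Z=D)·L_D = 0.27 × 0.000802352 = 0.000216635
Normaliser: 0.0391781 + 0.0307599 + 0.0421392 + 0.000216635 = 0.112294
So the posterior for Setting C is 0.0421392 / 0.112294 ≈ 0.375.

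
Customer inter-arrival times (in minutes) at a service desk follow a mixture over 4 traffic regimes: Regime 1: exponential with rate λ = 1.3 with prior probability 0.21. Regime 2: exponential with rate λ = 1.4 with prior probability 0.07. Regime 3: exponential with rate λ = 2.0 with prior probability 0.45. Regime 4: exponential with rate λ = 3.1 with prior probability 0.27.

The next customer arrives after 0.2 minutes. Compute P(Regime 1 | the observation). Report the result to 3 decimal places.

0.157

The responsibility of component k is π_k f_k(x) divided by Σ_j π_j f_j(x).
Component likelihoods at x = 0.2 minutes:
  L_1 = 1.3·e^(−1.3·0.2) = 1.3·e^(−0.2600) = 1.00237
  L_2 = 1.4·e^(−1.4·0.2) = 1.4·e^(−0.2800) = 1.0581
  L_3 = 2.0·e^(−2.0·0.2) = 2.0·e^(−0.4000) = 1.34064
  L_4 = 3.1·e^(−3.1·0.2) = 3.1·e^(−0.6200) = 1.66763
Multiply by the mixture weights:
  π_1·L_1 = 0.21 × 1.00237 = 0.210497
  π_2·L_2 = 0.07 × 1.0581 = 0.0740668
  π_3·L_3 = 0.45 × 1.34064 = 0.603288
  π_4·L_4 = 0.27 × 1.66763 = 0.450259
Evidence: 0.210497 + 0.0740668 + 0.603288 + 0.450259 = 1.33811
So the posterior for Regime 1 is 0.210497 / 1.33811 ≈ 0.157.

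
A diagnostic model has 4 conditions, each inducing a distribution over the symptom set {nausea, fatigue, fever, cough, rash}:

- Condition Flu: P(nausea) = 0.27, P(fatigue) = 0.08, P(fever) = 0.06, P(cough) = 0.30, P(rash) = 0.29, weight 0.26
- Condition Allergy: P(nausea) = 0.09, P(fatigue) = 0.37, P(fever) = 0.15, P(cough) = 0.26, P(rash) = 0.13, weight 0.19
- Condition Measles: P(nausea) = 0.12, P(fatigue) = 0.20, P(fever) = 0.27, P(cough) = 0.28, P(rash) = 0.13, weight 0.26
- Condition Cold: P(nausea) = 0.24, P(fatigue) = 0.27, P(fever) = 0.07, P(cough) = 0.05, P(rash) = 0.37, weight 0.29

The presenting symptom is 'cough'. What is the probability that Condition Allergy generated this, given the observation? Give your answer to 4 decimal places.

P(component k | x) = π_k·f_k(x) / marginal(x), where marginal(x) = Σ_j π_j·f_j(x).
Evaluate each component's likelihood at the observed value:
  p_Flu = P(cough | comp) = 0.30
  p_Allergy = P(cough | comp) = 0.26
  p_Measles = P(cough | comp) = 0.28
  p_Cold = P(cough | comp) = 0.05
Weight by the priors:
  π_Flu·p_Flu = 0.26 × 0.3 = 0.078
  π_Allergy·p_Allergy = 0.19 × 0.26 = 0.0494
  π_Measles·p_Measles = 0.26 × 0.28 = 0.0728
  π_Cold·p_Cold = 0.29 × 0.05 = 0.0145
Evidence: 0.078 + 0.0494 + 0.0728 + 0.0145 = 0.2147
P(Condition Allergy | 'cough') = 0.0494 / 0.2147 ≈ 0.2301

0.2301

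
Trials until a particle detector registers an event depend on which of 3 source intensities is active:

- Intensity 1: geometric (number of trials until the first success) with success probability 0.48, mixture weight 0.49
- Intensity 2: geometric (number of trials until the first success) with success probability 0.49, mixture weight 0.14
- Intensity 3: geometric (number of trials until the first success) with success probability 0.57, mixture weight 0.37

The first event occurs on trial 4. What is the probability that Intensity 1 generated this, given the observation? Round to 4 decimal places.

0.5611

Apply Bayes' rule: the posterior for each component is proportional to its prior times its likelihood at x.
Geometric probabilities:
  L_1 = 0.48·(1−0.48)^3 = 0.48·0.140608 = 0.0674918
  L_2 = 0.49·(1−0.49)^3 = 0.49·0.132651 = 0.064999
  L_3 = 0.57·(1−0.57)^3 = 0.57·0.079507 = 0.045319
Prior × likelihood for each component:
  P(Z=1)·L_1 = 0.49 × 0.0674918 = 0.033071
  P(Z=2)·L_2 = 0.14 × 0.064999 = 0.00909986
  P(Z=3)·L_3 = 0.37 × 0.045319 = 0.016768
Normaliser: 0.033071 + 0.00909986 + 0.016768 = 0.0589389
So the posterior for Intensity 1 is 0.033071 / 0.0589389 ≈ 0.5611.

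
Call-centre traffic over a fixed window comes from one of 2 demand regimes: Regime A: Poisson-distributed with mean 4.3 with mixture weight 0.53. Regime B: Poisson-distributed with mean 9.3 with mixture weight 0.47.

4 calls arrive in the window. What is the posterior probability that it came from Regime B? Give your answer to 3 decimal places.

Posterior ∝ prior × likelihood, so P(k | x) ∝ w_k f_k(x); normalise over all components.
Component likelihoods at x = 4 calls:
  L_A = 0.193284
  L_B = 0.0284959
Multiply by the mixture weights:
  w_A·L_A = 0.53 × 0.193284 = 0.102441
  w_B·L_B = 0.47 × 0.0284959 = 0.0133931
Marginal: 0.102441 + 0.0133931 = 0.115834
So the posterior for Regime B is 0.0133931 / 0.115834 ≈ 0.116.

0.116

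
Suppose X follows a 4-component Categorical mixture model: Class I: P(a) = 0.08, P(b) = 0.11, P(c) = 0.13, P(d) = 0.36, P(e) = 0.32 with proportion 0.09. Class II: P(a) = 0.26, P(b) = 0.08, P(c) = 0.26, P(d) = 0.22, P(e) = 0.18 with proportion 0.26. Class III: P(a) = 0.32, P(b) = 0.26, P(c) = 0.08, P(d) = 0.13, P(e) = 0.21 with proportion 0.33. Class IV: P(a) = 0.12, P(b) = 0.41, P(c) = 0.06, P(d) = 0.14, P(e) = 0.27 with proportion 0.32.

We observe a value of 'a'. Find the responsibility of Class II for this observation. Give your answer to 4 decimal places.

P(component k | x) = w_k·f_k(x) / marginal(x), where marginal(x) = Σ_j w_j·f_j(x).
Categorical probabilities:
  L_I = P(a | comp) = 0.08
  L_II = P(a | comp) = 0.26
  L_III = P(a | comp) = 0.32
  L_IV = P(a | comp) = 0.12
Multiply by the mixture weights:
  w_I·L_I = 0.09 × 0.08 = 0.0072
  w_II·L_II = 0.26 × 0.26 = 0.0676
  w_III·L_III = 0.33 × 0.32 = 0.1056
  w_IV·L_IV = 0.32 × 0.12 = 0.0384
Sum: 0.0072 + 0.0676 + 0.1056 + 0.0384 = 0.2188
P(Class II | data) = 0.0676 / 0.2188 ≈ 0.3090

0.3090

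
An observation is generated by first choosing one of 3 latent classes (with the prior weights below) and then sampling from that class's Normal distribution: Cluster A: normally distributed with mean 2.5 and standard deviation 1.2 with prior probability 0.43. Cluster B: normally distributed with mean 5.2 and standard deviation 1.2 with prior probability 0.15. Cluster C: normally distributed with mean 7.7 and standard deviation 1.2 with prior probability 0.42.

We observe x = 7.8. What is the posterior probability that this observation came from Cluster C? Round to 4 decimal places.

By Bayes' theorem, P(k | x) = π_k f_k(x) / Σ_j π_j f_j(x).
Normal densities:
  p_A = (1/(1.2·√(2π)))·exp(−(7.8−2.5)²/(2·1.2²)) = 0.332452·exp(-9.75347) = 1.9313e-05
  p_B = (1/(1.2·√(2π)))·exp(−(7.8−5.2)²/(2·1.2²)) = 0.332452·exp(-2.34722) = 0.0317939
  p_C = (1/(1.2·√(2π)))·exp(−(7.8−7.7)²/(2·1.2²)) = 0.332452·exp(-0.00347) = 0.3313
Weight by the priors:
  π_A·p_A = 0.43 × 1.9313e-05 = 8.30459e-06
  π_B·p_B = 0.15 × 0.0317939 = 0.00476908
  π_C·p_C = 0.42 × 0.3313 = 0.139146
Denominator: 8.30459e-06 + 0.00476908 + 0.139146 = 0.143923
Responsibility of Cluster C: 0.139146 / 0.143923 ≈ 0.9668

0.9668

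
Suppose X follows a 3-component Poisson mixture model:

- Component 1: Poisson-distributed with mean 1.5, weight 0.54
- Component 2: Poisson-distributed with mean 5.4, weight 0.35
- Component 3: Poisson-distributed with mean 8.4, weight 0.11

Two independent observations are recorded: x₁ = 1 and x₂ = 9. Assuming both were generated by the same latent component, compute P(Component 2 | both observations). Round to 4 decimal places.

P(component k | x) = P(Z=k)·f_k(x) / marginal(x), where marginal(x) = Σ_j P(Z=j)·f_j(x).
Since both observations come from the same component, the likelihood for component k is f_k(x₁)·f_k(x₂).
  f_1 = [0.334695] × [2.36383e-05] = 7.91163e-06
  f_2 = [0.0243895] × [0.0485949] = 0.00118521
  f_3 = [0.00188889] × [0.129026] = 0.000243715
Unnormalised posteriors:
  P(Z=1)·f_1 = 0.54 × 7.91163e-06 = 4.27228e-06
  P(Z=2)·f_2 = 0.35 × 0.00118521 = 0.000414822
  P(Z=3)·f_3 = 0.11 × 0.000243715 = 2.68087e-05
Normaliser: 4.27228e-06 + 0.000414822 + 2.68087e-05 = 0.000445903
P(Component 2 | x₁, x₂) = 0.000414822 / 0.000445903 ≈ 0.9303

0.9303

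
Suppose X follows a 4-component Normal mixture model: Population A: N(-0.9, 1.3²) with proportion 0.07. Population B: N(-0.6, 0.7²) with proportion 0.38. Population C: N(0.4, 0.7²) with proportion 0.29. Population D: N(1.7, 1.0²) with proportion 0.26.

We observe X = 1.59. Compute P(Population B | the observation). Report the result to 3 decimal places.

0.011

Posterior ∝ prior × likelihood, so P(k | x) ∝ w_k f_k(x); normalise over all components.
Component likelihoods at x = 1.59:
  L_A = 0.0490139
  L_B = 0.00426957
  L_C = 0.134356
  L_D = 0.396536
Prior × likelihood for each component:
  w_A·L_A = 0.07 × 0.0490139 = 0.00343097
  w_B·L_B = 0.38 × 0.00426957 = 0.00162243
  w_C·L_C = 0.29 × 0.134356 = 0.0389632
  w_D·L_D = 0.26 × 0.396536 = 0.103099
Denominator: 0.00343097 + 0.00162243 + 0.0389632 + 0.103099 = 0.147116
So the posterior for Population B is 0.00162243 / 0.147116 ≈ 0.011.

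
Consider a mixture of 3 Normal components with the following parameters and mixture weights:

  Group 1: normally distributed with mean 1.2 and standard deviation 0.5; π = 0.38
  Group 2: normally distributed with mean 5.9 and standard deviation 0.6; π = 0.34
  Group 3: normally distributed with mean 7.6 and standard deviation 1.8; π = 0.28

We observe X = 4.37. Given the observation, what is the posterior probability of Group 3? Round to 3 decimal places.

The responsibility of component k is π_k f_k(x) divided by Σ_j π_j f_j(x).
Component likelihoods at x = 4.37:
  f_1 = 1.49134e-09
  f_2 = 0.0257489
  f_3 = 0.0443013
Prior × likelihood for each component:
  π_1·f_1 = 0.38 × 1.49134e-09 = 5.66709e-10
  π_2·f_2 = 0.34 × 0.0257489 = 0.00875463
  π_3·f_3 = 0.28 × 0.0443013 = 0.0124044
Sum: 5.66709e-10 + 0.00875463 + 0.0124044 = 0.021159
P(Group 3 | data) ≈ 0.586

0.586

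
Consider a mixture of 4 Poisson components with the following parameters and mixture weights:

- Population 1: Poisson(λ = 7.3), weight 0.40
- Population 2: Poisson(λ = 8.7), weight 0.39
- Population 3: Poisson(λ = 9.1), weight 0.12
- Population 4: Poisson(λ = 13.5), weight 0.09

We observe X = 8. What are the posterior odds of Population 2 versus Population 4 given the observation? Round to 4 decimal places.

The posterior odds equal the prior odds times the likelihood ratio: (π_i/π_j)·(f_i(x)/f_j(x)).
Evaluate each component's likelihood at the observed value:
  f_1 = e^(−7.3)·7.3^8/8! = 0.135118
  f_2 = e^(−8.7)·8.7^8/8! = 0.135604
  f_3 = e^(−9.1)·9.1^8/8! = 0.130236
  f_4 = e^(−13.5)·13.5^8/8! = 0.0375123
Posterior odds = (π_2·f_2) / (π_4·f_4) = (0.39·0.135604) / (0.09·0.0375123) = 0.0528854 / 0.00337611 ≈ 15.6646

15.6646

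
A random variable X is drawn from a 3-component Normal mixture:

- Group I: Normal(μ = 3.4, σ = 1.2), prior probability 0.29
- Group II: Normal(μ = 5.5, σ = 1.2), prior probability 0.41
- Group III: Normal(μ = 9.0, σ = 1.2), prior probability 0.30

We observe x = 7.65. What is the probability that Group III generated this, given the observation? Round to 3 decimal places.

The responsibility of component k is w_k f_k(x) divided by Σ_j w_j f_j(x).
Component likelihoods at x = 7.65:
  p_I = (1/(1.2·√(2π)))·exp(−(7.65−3.4)²/(2·1.2²)) = 0.332452·exp(-6.27170) = 0.000628006
  p_II = (1/(1.2·√(2π)))·exp(−(7.65−5.5)²/(2·1.2²)) = 0.332452·exp(-1.60503) = 0.0667838
  p_III = (1/(1.2·√(2π)))·exp(−(7.65−9.0)²/(2·1.2²)) = 0.332452·exp(-0.63281) = 0.176564
Weight by the priors:
  w_I·p_I = 0.29 × 0.000628006 = 0.000182122
  w_II·p_II = 0.41 × 0.0667838 = 0.0273814
  w_III·p_III = 0.30 × 0.176564 = 0.0529692
Sum: 0.000182122 + 0.0273814 + 0.0529692 = 0.0805326
Responsibility of Group III: 0.0529692 / 0.0805326 ≈ 0.658

0.658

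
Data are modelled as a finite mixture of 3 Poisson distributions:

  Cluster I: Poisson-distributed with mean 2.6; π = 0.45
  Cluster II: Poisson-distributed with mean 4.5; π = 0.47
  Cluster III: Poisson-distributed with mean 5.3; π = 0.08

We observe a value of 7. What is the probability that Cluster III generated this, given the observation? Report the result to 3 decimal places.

0.174

By Bayes' theorem, P(k | x) = π_k f_k(x) / Σ_j π_j f_j(x).
Component likelihoods at x = 7:
  f_I = e^(−2.6)·2.6^7/7! = 0.0118363
  f_II = e^(−4.5)·4.5^7/7! = 0.0823629
  f_III = e^(−5.3)·5.3^7/7! = 0.116343
Prior × likelihood for each component:
  π_I·f_I = 0.45 × 0.0118363 = 0.00532635
  π_II·f_II = 0.47 × 0.0823629 = 0.0387106
  π_III·f_III = 0.08 × 0.116343 = 0.00930743
Sum: 0.00532635 + 0.0387106 + 0.00930743 = 0.0533444
P(Cluster III | data) ≈ 0.174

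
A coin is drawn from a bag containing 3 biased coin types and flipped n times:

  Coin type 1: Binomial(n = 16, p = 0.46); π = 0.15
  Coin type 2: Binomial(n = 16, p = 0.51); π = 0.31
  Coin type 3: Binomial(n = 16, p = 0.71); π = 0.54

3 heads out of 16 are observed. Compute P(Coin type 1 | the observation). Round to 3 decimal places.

0.555

Apply Bayes' rule: the posterior for each component is proportional to its prior times its likelihood at x.
Binomial probabilities:
  L_1 = C(16,3)·0.46^3·0.54^13 = 560·0.097336·0.000331985 = 0.0180959
  L_2 = C(16,3)·0.51^3·0.49^13 = 560·0.132651·9.38748e-05 = 0.00697345
  L_3 = C(16,3)·0.71^3·0.29^13 = 560·0.357911·1.02606e-07 = 2.05654e-05
Multiply by the mixture weights:
  w_1·L_1 = 0.15 × 0.0180959 = 0.00271439
  w_2·L_2 = 0.31 × 0.00697345 = 0.00216177
  w_3·L_3 = 0.54 × 2.05654e-05 = 1.11053e-05
Marginal: 0.00271439 + 0.00216177 + 1.11053e-05 = 0.00488726
So the posterior for Coin type 1 is 0.00271439 / 0.00488726 ≈ 0.555.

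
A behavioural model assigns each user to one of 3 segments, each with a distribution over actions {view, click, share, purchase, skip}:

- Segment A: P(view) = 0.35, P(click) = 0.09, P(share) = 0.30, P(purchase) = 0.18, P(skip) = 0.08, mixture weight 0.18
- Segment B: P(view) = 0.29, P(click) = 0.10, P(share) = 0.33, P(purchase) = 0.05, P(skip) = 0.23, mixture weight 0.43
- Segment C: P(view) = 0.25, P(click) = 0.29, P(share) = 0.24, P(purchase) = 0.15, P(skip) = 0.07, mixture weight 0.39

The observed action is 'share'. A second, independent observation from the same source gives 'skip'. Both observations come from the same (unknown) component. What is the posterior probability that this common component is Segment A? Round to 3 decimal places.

Apply Bayes' rule: the posterior for each component is proportional to its prior times its likelihood at x.
Since both observations come from the same component, the likelihood for component k is f_k(x₁)·f_k(x₂).
  L_A = [P(share | comp) = 0.30] × [0.08] = 0.024
  L_B = [P(share | comp) = 0.33] × [0.23] = 0.0759
  L_C = [P(share | comp) = 0.24] × [0.07] = 0.0168
Prior × likelihood for each component:
  π_A·L_A = 0.18 × 0.024 = 0.00432
  π_B·L_B = 0.43 × 0.0759 = 0.032637
  π_C·L_C = 0.39 × 0.0168 = 0.006552
Denominator: 0.00432 + 0.032637 + 0.006552 = 0.043509
Responsibility of Segment A: 0.00432 / 0.043509 ≈ 0.099

0.099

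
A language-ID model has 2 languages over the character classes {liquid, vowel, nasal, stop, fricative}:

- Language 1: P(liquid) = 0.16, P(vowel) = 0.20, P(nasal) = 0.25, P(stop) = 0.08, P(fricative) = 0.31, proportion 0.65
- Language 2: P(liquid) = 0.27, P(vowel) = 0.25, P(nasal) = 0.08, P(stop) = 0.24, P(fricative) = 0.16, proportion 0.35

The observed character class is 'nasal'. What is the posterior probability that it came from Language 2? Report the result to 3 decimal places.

Posterior ∝ prior × likelihood, so P(k | x) ∝ P(Z=k) f_k(x); normalise over all components.
Component likelihoods at x = 'nasal':
  L_1 = 0.25
  L_2 = 0.08
Multiply by the mixture weights:
  P(Z=1)·L_1 = 0.65 × 0.25 = 0.1625
  P(Z=2)·L_2 = 0.35 × 0.08 = 0.028
Marginal: 0.1625 + 0.028 = 0.1905
Responsibility of Language 2: 0.028 / 0.1905 ≈ 0.147

0.147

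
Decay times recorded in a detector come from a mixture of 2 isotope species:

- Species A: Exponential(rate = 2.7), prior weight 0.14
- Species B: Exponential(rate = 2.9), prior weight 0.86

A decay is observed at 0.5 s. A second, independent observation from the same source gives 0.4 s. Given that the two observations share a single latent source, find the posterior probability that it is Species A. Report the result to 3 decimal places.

0.145

Apply Bayes' rule: the posterior for each component is proportional to its prior times its likelihood at x.
Since both observations come from the same component, the likelihood for component k is f_k(x₁)·f_k(x₂).
  L_A = [2.7·e^(−2.7·0.5) = 2.7·e^(−1.3500) = 0.699949] × [0.916908] = 0.641789
  L_B = [2.9·e^(−2.9·0.5) = 2.9·e^(−1.4500) = 0.680254] × [0.90911] = 0.618426
Unnormalised posteriors:
  π_A·L_A = 0.14 × 0.641789 = 0.0898504
  π_B·L_B = 0.86 × 0.618426 = 0.531846
Normaliser: 0.0898504 + 0.531846 = 0.621696
P(Species A | x₁,x₂) = 0.0898504 / 0.621696 ≈ 0.145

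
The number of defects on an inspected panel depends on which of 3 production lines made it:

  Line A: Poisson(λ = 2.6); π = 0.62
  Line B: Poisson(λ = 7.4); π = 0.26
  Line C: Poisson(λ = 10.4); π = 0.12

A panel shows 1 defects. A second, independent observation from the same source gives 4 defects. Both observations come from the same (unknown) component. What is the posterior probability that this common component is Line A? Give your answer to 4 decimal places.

Apply Bayes' rule: the posterior for each component is proportional to its prior times its likelihood at x.
Since both observations come from the same component, the likelihood for component k is f_k(x₁)·f_k(x₂).
  f_A = [0.193111] × [0.141422] = 0.0273102
  f_B = [0.00452327] × [0.0763724] = 0.000345453
  f_C = [0.000316498] × [0.014834] = 4.69494e-06
Unnormalised posteriors:
  w_A·f_A = 0.62 × 0.0273102 = 0.0169323
  w_B·f_B = 0.26 × 0.000345453 = 8.98178e-05
  w_C·f_C = 0.12 × 4.69494e-06 = 5.63393e-07
Denominator: 0.0169323 + 8.98178e-05 + 5.63393e-07 = 0.0170227
P(Line A | x₁, x₂) = 0.0169323 / 0.0170227 ≈ 0.9947

0.9947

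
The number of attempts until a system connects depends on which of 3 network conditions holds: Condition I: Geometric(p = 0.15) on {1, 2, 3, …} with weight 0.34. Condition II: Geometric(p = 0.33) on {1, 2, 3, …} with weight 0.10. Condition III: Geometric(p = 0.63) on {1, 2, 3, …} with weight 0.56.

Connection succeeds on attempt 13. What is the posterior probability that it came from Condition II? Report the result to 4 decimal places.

Posterior ∝ prior × likelihood, so P(k | x) ∝ π_k f_k(x); normalise over all components.
Evaluate each component's likelihood at the observed value:
  f_I = 0.15·(1−0.15)^12 = 0.15·0.142242 = 0.0213363
  f_II = 0.33·(1−0.33)^12 = 0.33·0.00818272 = 0.0027003
  f_III = 0.63·(1−0.63)^12 = 0.63·6.58295e-06 = 4.14726e-06
Unnormalised posteriors:
  π_I·f_I = 0.34 × 0.0213363 = 0.00725433
  π_II·f_II = 0.10 × 0.0027003 = 0.00027003
  π_III·f_III = 0.56 × 4.14726e-06 = 2.32247e-06
Normaliser: 0.00725433 + 0.00027003 + 2.32247e-06 = 0.00752668
So the posterior for Condition II is 0.00027003 / 0.00752668 ≈ 0.0359.

0.0359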